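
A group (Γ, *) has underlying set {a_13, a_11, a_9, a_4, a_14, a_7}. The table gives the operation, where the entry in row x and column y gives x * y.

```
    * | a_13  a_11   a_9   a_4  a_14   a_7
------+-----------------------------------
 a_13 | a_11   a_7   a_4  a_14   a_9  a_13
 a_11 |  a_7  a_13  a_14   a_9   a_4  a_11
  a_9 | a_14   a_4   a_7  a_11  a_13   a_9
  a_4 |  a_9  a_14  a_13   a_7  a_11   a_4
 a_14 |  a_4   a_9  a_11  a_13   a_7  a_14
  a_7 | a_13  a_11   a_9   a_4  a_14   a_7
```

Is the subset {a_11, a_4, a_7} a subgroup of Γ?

a_11 * a_11 = a_13, which is not in {a_11, a_4, a_7}.
The subset is not closed under *, so it is not a subgroup.
(Structurally, Γ here is isomorphic to the symmetric group S_3.)

No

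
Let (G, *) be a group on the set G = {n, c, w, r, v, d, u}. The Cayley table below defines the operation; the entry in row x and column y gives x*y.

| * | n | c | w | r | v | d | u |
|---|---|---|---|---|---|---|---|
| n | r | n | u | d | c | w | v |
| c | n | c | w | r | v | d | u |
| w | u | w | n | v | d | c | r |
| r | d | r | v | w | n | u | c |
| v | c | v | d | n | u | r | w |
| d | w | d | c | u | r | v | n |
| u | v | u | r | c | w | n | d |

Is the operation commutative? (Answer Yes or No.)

Yes

Check whether the table is symmetric across its main diagonal.
Every entry (row x, col y) equals the entry (row y, col x), so G is abelian.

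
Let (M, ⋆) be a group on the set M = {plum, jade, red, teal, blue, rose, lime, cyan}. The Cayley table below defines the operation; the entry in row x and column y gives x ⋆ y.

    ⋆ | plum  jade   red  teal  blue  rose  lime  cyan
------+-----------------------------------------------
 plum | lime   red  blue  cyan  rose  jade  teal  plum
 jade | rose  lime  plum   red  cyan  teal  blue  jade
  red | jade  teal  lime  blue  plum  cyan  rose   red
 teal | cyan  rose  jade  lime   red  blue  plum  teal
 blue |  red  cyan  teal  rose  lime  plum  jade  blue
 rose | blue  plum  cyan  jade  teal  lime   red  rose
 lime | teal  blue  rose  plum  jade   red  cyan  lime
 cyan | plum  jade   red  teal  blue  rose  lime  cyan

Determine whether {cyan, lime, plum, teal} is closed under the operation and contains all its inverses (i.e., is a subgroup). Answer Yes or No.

Yes

{cyan, lime, plum, teal} contains the identity cyan.
Checking products: every product of two elements of {cyan, lime, plum, teal} (read from the table) lies in {cyan, lime, plum, teal}, so the set is closed.
In a finite group, a nonempty closed subset is a subgroup. So {cyan, lime, plum, teal} ≤ M.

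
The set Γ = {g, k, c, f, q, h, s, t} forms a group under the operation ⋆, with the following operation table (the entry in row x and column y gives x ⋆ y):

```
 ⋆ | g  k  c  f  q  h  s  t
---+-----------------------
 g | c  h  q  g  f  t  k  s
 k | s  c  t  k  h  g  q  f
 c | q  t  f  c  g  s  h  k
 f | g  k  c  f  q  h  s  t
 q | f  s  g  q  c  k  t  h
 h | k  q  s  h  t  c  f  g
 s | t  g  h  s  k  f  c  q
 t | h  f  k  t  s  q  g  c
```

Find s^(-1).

First locate the identity: row f matches the header, so f is the identity.
Scan row s for f: s ⋆ h = f. Hence s^(-1) = h.

h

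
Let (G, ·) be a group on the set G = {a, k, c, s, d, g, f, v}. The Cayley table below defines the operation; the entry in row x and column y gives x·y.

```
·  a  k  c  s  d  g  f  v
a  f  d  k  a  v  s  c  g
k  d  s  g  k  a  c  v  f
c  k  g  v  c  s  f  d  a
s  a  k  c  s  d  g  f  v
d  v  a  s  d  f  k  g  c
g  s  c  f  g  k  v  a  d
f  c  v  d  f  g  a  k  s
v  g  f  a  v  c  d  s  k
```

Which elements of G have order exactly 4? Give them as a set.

{f, v}

Identity is s. Compute the order of each non-identity element by repeated multiplication:
  a: a → f → c → k → d → v → g → s  (order 8)
  k: k → s  (order 2)
  c: c → v → a → k → g → f → d → s  (order 8)
  d: d → f → g → k → a → v → c → s  (order 8)
  g: g → v → d → k → c → f → a → s  (order 8)
  f: f → k → v → s  (order 4)
  v: v → k → f → s  (order 4)
Elements of order 4: {f, v}.
(Structurally, G here is isomorphic to the cyclic group Z_8.)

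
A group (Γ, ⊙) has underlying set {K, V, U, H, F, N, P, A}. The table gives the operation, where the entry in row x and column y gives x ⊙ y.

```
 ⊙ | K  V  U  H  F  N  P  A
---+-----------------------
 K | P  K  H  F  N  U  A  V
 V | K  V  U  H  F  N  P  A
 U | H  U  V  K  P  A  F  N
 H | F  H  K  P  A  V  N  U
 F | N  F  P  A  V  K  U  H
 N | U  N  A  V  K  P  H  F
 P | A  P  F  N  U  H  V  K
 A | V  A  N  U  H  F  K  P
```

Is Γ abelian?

Check whether the table is symmetric across its main diagonal.
Every entry (row x, col y) equals the entry (row y, col x), so Γ is abelian.

Yes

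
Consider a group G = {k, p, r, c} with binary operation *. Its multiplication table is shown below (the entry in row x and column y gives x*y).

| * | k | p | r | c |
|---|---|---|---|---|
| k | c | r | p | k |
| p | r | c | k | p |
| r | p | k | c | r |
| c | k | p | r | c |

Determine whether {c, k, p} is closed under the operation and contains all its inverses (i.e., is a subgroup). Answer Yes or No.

No

p*k = r, which is not in {c, k, p}.
The subset is not closed under *, so it is not a subgroup.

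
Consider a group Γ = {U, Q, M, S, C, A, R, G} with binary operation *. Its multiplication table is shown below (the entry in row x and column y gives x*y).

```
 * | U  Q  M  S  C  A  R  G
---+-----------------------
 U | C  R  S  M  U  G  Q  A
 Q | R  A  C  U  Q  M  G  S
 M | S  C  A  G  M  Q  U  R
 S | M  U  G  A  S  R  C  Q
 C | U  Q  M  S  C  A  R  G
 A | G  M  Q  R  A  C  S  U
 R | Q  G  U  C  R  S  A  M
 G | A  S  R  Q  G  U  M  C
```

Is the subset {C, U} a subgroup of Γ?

{C, U} contains the identity C.
Checking products: every product of two elements of {C, U} (read from the table) lies in {C, U}, so the set is closed.
In a finite group, a nonempty closed subset is a subgroup. So {C, U} ≤ Γ.

Yes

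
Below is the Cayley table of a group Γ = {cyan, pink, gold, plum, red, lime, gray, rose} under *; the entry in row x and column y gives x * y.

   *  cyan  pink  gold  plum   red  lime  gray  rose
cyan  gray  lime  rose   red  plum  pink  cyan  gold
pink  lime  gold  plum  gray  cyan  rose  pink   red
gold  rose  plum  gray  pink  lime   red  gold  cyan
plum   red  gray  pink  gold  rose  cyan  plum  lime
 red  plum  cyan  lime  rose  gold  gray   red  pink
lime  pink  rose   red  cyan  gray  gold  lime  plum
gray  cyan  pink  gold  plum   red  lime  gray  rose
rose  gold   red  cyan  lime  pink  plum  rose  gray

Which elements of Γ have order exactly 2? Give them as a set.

Identity is gray. Compute the order of each non-identity element by repeated multiplication:
  cyan: cyan → gray  (order 2)
  pink: pink → gold → plum → gray  (order 4)
  gold: gold → gray  (order 2)
  plum: plum → gold → pink → gray  (order 4)
  red: red → gold → lime → gray  (order 4)
  lime: lime → gold → red → gray  (order 4)
  rose: rose → gray  (order 2)
Elements of order 2: {cyan, gold, rose}.
(Structurally, Γ here is isomorphic to Z_2 x Z_4.)

{cyan, gold, rose}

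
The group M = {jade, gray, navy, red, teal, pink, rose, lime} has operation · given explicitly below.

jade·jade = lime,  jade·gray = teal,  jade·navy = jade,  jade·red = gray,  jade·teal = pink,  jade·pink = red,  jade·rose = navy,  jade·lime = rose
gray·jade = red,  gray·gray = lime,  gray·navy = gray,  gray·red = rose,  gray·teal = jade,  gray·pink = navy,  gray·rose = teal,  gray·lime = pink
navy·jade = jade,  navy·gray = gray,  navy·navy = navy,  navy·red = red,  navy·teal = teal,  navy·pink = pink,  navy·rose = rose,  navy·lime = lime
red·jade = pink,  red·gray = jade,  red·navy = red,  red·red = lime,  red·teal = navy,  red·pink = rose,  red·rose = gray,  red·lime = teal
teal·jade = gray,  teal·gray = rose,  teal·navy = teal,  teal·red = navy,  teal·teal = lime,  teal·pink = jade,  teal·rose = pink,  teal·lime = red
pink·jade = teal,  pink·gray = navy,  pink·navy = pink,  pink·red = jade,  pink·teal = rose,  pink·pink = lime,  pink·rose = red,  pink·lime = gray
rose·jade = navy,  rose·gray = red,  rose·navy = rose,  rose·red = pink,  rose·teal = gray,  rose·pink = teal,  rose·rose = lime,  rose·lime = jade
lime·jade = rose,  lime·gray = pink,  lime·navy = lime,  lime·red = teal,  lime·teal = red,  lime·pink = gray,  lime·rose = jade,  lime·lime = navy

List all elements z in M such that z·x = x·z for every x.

An element z is central iff its row equals its column in the table.
For gray: gray·rose = teal ≠ red = rose·gray, so gray ∉ Z.
Checking each element this way leaves Z(M) = {lime, navy}.
(Structurally, M here is isomorphic to the quaternion group Q_8.)

{lime, navy}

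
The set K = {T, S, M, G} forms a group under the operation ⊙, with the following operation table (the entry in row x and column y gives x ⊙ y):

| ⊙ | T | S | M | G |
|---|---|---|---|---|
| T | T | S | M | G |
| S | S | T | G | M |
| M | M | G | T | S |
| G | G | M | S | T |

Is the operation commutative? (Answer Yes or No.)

Yes

Check whether the table is symmetric across its main diagonal.
Every entry (row x, col y) equals the entry (row y, col x), so K is abelian.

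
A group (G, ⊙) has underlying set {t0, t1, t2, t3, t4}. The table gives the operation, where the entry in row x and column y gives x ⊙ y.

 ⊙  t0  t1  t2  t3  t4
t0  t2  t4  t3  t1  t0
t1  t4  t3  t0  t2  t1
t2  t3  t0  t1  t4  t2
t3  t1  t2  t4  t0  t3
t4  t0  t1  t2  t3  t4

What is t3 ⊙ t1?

t2

Read row t3, column t1: t3 ⊙ t1 = t2.
(Structurally, G here is isomorphic to the cyclic group Z_5.)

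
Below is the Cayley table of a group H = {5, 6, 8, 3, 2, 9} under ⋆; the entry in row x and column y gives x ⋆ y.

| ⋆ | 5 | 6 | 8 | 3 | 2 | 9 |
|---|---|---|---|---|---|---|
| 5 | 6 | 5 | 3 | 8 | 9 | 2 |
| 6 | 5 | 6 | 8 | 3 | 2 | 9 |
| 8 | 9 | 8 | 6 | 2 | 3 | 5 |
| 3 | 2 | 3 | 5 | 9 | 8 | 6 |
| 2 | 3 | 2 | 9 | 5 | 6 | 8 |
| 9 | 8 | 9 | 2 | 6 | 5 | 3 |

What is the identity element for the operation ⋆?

The identity e satisfies e ⋆ x = x for all x, so its row in the table reproduces the column headers.
Row 6 reads: 5, 6, 8, 3, 2, 9 — exactly the header order. So 6 is the identity.
(Structurally, H here is isomorphic to the symmetric group S_3.)

6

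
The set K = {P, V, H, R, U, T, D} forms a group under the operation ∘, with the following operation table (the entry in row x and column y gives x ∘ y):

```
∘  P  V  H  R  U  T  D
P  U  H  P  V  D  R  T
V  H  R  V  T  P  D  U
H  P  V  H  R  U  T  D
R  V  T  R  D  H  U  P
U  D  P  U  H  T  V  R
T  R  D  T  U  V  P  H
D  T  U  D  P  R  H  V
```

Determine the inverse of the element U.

R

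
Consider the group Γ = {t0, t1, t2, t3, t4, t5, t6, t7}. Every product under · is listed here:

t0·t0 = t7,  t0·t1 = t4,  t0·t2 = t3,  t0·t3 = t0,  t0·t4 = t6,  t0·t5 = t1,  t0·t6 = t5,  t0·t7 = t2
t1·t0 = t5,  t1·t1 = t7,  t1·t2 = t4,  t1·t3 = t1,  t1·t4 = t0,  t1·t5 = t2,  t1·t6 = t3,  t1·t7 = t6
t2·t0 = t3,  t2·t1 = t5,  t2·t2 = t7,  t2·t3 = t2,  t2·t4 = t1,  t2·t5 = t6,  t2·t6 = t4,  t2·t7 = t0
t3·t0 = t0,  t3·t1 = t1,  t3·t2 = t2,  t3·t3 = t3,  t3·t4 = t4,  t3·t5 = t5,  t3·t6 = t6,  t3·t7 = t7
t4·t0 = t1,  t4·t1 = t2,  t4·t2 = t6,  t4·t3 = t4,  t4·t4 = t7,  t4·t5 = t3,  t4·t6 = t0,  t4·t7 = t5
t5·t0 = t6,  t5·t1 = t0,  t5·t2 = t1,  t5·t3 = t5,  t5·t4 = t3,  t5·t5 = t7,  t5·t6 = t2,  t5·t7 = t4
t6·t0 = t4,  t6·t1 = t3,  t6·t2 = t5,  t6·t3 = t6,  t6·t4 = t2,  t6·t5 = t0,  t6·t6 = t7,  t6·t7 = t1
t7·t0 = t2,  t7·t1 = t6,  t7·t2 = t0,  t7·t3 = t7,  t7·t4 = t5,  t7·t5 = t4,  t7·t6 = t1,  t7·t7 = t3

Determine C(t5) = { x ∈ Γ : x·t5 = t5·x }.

Compare row t5 with column t5 entry by entry.
t7·t5 = t4 = t5·t7, so t7 commutes with t5.
t2·t5 = t6 but t5·t2 = t1, so t2 does not.
Collecting the elements that commute with t5: C(t5) = {t3, t4, t5, t7}.
(Structurally, Γ here is isomorphic to the quaternion group Q_8.)

{t3, t4, t5, t7}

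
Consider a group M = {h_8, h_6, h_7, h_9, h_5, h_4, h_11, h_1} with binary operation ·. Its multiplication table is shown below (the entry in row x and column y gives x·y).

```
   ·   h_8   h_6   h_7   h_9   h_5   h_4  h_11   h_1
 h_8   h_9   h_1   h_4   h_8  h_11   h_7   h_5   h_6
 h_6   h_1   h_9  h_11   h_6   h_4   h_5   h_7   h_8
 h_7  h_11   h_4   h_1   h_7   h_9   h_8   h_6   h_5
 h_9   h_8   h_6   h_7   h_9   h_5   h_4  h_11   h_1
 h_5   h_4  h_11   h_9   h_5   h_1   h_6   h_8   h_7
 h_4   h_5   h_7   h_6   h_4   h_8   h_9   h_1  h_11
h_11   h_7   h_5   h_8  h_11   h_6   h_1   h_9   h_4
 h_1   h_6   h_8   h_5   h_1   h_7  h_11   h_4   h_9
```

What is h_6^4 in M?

h_9

h_6^1 = h_6
h_6^2 = h_6·h_6 = h_9
h_6^3 = h_9·h_6 = h_6
h_6^4 = h_6·h_6 = h_9
(Structurally, M here is isomorphic to the dihedral group D_4.)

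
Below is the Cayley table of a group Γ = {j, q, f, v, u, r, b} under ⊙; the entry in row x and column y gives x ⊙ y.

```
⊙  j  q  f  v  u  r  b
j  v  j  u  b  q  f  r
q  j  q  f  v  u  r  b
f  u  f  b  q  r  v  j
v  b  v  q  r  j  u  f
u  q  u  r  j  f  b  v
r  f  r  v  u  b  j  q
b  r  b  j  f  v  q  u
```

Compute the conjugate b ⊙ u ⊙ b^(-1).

u

The identity is q. In row b, the entry q sits in column r, so b^(-1) = r.
b ⊙ u = v
v ⊙ r = u
(Structurally, Γ here is isomorphic to the cyclic group Z_7.)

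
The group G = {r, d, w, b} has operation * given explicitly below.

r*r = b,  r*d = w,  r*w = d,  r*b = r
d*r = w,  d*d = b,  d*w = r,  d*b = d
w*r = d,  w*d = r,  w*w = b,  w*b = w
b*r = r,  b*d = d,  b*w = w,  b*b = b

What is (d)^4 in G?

b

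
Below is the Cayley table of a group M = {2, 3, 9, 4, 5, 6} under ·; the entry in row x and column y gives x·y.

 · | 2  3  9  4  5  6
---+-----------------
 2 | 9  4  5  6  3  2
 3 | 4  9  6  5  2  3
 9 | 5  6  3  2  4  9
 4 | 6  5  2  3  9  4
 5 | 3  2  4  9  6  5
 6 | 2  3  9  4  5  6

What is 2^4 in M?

3

2^1 = 2
2^2 = 2·2 = 9
2^3 = 9·2 = 5
2^4 = 5·2 = 3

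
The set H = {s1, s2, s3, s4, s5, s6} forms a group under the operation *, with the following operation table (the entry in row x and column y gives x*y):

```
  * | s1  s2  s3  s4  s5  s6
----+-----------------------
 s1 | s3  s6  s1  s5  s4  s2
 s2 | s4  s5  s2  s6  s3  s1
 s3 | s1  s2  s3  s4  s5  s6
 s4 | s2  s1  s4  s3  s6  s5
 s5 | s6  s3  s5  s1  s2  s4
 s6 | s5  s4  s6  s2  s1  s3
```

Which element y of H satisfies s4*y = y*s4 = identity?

s4

First locate the identity: row s3 matches the header, so s3 is the identity.
Scan row s4 for s3: s4*s4 = s3. Hence s4^(-1) = s4.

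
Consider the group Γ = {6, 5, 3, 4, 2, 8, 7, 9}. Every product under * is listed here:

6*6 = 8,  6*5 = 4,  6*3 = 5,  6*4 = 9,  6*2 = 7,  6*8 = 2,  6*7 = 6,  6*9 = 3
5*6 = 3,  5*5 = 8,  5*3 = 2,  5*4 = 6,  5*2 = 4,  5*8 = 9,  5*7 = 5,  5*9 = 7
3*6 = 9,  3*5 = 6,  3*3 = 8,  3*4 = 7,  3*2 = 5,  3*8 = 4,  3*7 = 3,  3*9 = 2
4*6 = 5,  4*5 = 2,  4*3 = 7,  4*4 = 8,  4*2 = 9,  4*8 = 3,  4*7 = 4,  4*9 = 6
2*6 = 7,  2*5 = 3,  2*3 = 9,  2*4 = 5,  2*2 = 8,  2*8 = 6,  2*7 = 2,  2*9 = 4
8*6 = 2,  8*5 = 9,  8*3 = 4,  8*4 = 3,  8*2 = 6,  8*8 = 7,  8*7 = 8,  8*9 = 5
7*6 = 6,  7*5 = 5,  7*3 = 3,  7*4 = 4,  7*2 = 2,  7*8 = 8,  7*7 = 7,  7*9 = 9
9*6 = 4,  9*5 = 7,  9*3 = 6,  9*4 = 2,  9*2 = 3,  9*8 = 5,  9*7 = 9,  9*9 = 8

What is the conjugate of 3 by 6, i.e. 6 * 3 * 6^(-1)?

4

The identity is 7. In row 6, the entry 7 sits in column 2, so 6^(-1) = 2.
6 * 3 = 5
5 * 2 = 4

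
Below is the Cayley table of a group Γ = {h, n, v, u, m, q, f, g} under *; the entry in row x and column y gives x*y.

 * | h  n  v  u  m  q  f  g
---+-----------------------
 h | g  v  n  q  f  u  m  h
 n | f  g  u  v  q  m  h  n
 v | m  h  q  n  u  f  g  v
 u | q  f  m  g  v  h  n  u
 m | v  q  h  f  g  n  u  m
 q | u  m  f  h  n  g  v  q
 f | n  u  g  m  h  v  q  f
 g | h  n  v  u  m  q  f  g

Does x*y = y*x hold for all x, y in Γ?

f*m = h but m*f = u.
Since f and m do not commute, Γ is not abelian.

No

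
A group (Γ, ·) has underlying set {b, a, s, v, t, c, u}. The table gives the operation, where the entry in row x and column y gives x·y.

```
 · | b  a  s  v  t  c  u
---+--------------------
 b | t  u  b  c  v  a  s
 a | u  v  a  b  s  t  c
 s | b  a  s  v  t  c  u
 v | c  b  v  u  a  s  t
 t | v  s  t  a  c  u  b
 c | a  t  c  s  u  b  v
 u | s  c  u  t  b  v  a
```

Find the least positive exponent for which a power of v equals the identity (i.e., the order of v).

The identity element is s (its row matches the header).
v^1 = v
v^2 = v·v = u
v^3 = u·v = t
v^4 = t·v = a
v^5 = a·v = b
v^6 = b·v = c
v^7 = c·v = s
The first power of v equal to the identity is v^7, so ord(v) = 7.

7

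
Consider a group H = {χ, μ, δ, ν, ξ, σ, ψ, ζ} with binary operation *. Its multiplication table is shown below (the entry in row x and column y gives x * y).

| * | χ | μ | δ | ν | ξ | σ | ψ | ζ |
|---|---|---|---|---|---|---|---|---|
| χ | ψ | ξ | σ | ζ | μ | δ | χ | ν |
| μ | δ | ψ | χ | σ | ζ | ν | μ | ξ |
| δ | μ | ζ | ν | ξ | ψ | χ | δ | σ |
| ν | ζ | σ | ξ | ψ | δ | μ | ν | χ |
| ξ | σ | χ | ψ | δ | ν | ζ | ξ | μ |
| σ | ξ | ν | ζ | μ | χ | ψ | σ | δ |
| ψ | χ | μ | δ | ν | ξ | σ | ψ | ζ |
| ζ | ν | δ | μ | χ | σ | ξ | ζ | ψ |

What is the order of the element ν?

2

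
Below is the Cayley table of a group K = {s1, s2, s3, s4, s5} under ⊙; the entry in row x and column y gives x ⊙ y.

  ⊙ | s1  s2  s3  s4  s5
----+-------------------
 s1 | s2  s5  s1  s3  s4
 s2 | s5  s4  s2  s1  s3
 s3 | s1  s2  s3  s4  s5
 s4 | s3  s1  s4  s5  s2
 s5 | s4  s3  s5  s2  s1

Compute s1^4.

s4

s1^1 = s1
s1^2 = s1 ⊙ s1 = s2
s1^3 = s2 ⊙ s1 = s5
s1^4 = s5 ⊙ s1 = s4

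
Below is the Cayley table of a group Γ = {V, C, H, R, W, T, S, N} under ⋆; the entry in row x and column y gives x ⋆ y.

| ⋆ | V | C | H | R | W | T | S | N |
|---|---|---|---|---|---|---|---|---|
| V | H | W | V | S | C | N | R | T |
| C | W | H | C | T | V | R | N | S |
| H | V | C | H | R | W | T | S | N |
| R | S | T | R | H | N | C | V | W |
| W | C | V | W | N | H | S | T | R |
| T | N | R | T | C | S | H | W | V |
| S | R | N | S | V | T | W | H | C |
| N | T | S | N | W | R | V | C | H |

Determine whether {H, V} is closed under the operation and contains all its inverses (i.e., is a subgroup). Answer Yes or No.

Yes

{H, V} contains the identity H.
Checking products: every product of two elements of {H, V} (read from the table) lies in {H, V}, so the set is closed.
In a finite group, a nonempty closed subset is a subgroup. So {H, V} ≤ Γ.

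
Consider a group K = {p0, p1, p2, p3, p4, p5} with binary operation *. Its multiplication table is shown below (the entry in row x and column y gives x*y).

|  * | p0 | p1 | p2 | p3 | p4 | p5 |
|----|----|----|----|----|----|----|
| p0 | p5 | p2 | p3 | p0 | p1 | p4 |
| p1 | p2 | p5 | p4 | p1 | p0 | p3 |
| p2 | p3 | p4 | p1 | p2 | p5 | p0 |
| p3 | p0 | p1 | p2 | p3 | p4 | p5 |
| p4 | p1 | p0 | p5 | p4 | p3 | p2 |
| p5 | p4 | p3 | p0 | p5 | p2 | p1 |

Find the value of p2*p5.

p0

Read row p2, column p5: p2*p5 = p0.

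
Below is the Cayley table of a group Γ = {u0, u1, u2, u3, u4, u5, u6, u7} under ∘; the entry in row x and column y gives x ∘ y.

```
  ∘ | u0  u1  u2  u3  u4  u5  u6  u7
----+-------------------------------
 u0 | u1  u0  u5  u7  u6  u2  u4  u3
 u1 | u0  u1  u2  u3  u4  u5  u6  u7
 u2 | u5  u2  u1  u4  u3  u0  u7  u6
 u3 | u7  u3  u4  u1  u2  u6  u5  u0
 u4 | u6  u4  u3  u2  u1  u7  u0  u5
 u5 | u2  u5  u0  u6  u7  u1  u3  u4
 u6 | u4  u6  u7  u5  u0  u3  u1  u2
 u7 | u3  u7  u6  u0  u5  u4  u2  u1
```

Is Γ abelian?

Check whether the table is symmetric across its main diagonal.
Every entry (row x, col y) equals the entry (row y, col x), so Γ is abelian.
(In fact Γ ≅ the elementary abelian group (Z_2)^3.)

Yes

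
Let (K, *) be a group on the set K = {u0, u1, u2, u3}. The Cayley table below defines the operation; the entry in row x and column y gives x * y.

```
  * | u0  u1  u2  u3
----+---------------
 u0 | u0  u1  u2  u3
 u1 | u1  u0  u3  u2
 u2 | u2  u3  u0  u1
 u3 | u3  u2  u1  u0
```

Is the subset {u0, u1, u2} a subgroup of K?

u1 * u2 = u3, which is not in {u0, u1, u2}.
The subset is not closed under *, so it is not a subgroup.

No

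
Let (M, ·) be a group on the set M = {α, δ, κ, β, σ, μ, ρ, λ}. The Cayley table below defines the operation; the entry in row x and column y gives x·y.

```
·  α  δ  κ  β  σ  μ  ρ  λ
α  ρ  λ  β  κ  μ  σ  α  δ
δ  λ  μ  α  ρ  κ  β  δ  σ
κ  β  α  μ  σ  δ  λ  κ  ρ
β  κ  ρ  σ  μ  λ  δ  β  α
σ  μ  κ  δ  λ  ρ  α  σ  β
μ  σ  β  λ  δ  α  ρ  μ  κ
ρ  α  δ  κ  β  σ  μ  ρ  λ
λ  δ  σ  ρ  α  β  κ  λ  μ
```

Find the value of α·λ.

Read row α, column λ: α·λ = δ.

δ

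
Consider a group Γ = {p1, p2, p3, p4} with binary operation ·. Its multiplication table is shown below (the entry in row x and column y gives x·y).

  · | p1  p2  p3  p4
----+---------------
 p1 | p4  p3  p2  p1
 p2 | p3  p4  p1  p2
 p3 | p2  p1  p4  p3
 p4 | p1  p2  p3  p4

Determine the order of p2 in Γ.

The identity element is p4 (its row matches the header).
p2^1 = p2
p2^2 = p2·p2 = p4
The first power of p2 equal to the identity is p2^2, so ord(p2) = 2.
(Structurally, Γ here is isomorphic to the Klein four-group V_4.)

2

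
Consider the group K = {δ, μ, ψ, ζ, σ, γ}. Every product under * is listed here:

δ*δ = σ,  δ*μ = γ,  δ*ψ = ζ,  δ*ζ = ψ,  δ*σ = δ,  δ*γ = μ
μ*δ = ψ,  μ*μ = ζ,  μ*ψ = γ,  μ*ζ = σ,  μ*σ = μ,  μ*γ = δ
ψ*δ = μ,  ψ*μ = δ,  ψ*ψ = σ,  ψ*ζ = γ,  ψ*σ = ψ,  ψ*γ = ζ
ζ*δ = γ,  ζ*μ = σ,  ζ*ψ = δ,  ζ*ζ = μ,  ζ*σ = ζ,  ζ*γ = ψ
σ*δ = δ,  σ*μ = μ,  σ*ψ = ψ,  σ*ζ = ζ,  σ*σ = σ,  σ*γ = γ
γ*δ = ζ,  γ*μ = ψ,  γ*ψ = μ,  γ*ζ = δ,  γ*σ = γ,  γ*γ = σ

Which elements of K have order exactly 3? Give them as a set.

Identity is σ. Compute the order of each non-identity element by repeated multiplication:
  δ: δ → σ  (order 2)
  μ: μ → ζ → σ  (order 3)
  ψ: ψ → σ  (order 2)
  ζ: ζ → μ → σ  (order 3)
  γ: γ → σ  (order 2)
Elements of order 3: {ζ, μ}.
(Structurally, K here is isomorphic to the symmetric group S_3.)

{ζ, μ}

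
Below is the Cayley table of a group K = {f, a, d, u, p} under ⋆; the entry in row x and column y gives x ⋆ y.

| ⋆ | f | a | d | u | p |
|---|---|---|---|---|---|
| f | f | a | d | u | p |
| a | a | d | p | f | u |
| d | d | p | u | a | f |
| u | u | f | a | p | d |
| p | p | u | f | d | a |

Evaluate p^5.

f

p^1 = p
p^2 = p ⋆ p = a
p^3 = a ⋆ p = u
p^4 = u ⋆ p = d
p^5 = d ⋆ p = f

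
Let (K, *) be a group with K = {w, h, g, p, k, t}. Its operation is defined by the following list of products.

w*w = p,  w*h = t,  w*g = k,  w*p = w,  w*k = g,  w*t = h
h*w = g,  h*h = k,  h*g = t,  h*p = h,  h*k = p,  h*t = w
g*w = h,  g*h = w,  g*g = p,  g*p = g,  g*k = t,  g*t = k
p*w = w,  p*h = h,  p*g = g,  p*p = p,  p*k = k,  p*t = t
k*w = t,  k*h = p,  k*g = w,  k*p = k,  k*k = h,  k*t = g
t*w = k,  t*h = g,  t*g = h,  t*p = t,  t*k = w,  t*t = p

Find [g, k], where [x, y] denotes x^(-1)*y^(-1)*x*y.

h

Identity is p; from the table g^(-1) = g and k^(-1) = h.
g*h = w
w*g = k
k*k = h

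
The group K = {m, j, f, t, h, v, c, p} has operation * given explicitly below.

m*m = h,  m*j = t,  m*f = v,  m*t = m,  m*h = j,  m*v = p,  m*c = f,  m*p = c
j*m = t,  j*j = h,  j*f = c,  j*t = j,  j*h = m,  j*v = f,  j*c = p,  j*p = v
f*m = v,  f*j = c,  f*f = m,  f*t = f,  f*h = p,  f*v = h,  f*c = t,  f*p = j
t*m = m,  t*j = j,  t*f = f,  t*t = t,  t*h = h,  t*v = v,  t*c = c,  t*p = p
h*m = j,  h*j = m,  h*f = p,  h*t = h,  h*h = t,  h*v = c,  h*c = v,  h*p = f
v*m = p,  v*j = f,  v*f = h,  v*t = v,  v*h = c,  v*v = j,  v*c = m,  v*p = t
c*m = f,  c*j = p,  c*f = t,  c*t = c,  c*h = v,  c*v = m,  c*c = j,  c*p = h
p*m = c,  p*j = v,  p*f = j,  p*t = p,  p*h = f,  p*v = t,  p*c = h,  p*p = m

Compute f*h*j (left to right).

v

f*h = p
p*j = v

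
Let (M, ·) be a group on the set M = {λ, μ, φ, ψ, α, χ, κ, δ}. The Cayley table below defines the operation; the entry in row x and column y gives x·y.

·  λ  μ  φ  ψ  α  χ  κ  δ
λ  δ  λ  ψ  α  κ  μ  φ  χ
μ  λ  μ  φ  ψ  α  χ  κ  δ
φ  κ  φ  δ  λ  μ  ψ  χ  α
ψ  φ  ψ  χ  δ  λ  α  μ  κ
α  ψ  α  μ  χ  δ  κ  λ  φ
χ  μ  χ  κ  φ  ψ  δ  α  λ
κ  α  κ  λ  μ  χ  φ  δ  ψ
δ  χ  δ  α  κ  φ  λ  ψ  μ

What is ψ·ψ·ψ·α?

ψ·ψ = δ
δ·ψ = κ
κ·α = χ

χ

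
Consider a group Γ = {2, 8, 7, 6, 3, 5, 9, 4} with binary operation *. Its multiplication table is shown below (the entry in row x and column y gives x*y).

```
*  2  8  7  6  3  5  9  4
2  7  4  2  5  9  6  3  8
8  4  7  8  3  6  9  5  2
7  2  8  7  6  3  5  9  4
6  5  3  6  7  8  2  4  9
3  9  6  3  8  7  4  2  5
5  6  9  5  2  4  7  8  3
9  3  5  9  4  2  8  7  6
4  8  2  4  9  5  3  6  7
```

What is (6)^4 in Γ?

6^1 = 6
6^2 = 6*6 = 7
6^3 = 7*6 = 6
6^4 = 6*6 = 7
(Structurally, Γ here is isomorphic to the elementary abelian group (Z_2)^3.)

7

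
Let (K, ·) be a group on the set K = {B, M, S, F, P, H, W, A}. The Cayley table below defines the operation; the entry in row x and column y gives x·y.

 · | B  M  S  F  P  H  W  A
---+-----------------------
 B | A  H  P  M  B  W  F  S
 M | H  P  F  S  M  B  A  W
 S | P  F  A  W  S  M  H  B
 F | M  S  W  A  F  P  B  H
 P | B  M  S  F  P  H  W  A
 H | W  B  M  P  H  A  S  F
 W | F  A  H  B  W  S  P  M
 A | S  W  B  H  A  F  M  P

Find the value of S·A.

Read row S, column A: S·A = B.

B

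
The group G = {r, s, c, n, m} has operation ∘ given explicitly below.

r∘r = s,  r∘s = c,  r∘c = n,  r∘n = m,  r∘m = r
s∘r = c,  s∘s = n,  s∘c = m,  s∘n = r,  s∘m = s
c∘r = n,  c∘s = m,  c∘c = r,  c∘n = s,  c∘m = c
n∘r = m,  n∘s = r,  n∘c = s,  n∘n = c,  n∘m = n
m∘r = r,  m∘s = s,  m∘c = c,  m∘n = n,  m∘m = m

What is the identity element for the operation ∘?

The identity e satisfies e ∘ x = x for all x, so its row in the table reproduces the column headers.
Row m reads: r, s, c, n, m — exactly the header order. So m is the identity.

m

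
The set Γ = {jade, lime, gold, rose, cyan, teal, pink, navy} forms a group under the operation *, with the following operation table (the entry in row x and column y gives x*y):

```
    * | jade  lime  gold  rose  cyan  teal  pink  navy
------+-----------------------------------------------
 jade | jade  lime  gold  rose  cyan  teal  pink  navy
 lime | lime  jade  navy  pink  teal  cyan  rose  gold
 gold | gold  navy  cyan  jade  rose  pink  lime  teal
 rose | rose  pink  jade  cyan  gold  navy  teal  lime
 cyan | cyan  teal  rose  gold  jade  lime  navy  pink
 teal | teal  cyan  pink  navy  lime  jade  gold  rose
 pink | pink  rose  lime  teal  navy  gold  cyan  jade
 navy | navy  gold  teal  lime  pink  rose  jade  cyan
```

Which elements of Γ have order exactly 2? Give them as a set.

{cyan, lime, teal}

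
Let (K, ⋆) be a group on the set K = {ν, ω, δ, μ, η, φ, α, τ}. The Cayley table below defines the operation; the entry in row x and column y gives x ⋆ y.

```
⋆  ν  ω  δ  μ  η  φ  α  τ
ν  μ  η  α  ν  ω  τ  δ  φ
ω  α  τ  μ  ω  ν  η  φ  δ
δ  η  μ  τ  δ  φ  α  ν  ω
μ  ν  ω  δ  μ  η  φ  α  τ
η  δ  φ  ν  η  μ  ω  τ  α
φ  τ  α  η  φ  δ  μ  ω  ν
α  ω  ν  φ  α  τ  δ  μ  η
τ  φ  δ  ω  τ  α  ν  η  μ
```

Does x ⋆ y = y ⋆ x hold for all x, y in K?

No

δ ⋆ ν = η but ν ⋆ δ = α.
Since δ and ν do not commute, K is not abelian.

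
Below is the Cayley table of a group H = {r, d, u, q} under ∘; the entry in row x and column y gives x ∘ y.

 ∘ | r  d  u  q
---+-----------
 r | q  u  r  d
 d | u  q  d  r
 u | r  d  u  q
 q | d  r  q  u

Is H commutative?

Yes

Check whether the table is symmetric across its main diagonal.
Every entry (row x, col y) equals the entry (row y, col x), so H is abelian.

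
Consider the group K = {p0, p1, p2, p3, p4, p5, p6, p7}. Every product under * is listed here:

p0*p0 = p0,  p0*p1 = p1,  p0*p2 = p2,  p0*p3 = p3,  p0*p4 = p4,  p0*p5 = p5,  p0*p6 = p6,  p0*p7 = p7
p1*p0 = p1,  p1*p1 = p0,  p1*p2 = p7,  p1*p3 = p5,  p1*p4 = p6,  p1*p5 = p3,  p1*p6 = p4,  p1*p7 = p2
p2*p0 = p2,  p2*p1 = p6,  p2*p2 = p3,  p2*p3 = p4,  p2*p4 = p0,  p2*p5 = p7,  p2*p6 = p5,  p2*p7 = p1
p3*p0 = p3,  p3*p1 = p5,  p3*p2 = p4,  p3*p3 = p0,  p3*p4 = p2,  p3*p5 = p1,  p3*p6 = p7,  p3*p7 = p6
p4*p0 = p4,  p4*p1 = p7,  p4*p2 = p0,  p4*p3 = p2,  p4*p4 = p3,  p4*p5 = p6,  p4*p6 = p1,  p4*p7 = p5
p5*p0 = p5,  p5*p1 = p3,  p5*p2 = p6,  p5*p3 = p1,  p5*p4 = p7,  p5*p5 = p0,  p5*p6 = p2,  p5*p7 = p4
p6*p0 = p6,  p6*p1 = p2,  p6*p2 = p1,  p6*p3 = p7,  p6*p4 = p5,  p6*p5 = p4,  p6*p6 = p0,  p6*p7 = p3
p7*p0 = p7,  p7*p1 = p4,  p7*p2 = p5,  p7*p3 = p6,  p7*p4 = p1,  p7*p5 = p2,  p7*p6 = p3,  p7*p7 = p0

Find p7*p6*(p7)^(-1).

The identity is p0. In row p7, the entry p0 sits in column p7, so p7^(-1) = p7.
p7*p6 = p3
p3*p7 = p6

p6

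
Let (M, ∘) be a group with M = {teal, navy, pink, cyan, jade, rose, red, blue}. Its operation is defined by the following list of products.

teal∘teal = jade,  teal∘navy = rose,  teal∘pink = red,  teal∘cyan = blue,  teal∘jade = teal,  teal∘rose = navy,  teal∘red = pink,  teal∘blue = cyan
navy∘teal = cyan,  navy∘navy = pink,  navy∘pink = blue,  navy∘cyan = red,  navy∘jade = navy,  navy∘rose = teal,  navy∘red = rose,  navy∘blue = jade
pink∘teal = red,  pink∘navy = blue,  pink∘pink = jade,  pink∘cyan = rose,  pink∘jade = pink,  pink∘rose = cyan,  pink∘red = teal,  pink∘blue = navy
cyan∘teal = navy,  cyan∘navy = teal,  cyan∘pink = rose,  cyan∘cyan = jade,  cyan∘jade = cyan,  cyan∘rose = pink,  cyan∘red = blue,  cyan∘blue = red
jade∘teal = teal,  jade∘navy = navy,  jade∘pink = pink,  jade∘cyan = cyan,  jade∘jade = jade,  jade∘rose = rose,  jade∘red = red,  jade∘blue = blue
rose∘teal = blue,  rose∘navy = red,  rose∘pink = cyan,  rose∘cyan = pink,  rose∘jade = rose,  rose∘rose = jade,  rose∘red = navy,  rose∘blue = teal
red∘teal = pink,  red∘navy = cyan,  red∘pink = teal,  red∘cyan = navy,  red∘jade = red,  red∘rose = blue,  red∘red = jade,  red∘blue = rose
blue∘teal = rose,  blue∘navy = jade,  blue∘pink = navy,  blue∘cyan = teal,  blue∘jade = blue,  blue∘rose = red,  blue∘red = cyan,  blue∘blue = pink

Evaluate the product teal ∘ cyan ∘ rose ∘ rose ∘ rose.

teal ∘ cyan = blue
blue ∘ rose = red
red ∘ rose = blue
blue ∘ rose = red

red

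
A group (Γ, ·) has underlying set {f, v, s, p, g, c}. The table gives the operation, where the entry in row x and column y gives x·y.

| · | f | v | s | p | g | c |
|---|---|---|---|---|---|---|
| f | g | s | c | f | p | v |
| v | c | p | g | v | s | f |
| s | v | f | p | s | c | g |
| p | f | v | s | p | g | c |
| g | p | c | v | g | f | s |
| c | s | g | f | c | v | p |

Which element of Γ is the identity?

p

The identity e satisfies e·x = x for all x, so its row in the table reproduces the column headers.
Row p reads: f, v, s, p, g, c — exactly the header order. So p is the identity.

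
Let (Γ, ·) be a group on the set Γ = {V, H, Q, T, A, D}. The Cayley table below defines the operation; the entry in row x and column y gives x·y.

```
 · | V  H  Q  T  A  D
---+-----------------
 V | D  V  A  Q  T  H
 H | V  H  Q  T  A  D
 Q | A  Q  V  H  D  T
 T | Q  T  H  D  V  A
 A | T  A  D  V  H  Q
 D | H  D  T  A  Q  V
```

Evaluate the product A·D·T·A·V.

A·D = Q
Q·T = H
H·A = A
A·V = T

T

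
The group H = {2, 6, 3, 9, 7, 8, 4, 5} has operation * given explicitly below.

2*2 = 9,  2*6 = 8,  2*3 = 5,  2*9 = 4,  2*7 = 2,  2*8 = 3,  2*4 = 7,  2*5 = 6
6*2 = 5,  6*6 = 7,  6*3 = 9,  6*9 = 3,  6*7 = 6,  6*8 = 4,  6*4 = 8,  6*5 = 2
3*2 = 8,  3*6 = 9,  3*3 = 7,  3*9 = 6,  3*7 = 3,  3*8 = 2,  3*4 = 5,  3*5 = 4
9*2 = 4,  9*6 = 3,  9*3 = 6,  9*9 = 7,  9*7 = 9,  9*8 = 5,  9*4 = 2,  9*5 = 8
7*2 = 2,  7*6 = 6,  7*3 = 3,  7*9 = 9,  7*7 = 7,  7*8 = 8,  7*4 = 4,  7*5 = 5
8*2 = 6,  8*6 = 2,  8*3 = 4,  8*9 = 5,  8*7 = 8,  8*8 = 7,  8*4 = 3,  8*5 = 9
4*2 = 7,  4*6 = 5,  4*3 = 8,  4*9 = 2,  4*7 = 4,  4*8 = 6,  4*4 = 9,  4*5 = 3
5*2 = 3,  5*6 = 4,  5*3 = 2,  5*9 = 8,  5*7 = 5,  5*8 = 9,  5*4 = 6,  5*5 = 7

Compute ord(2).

The identity element is 7 (its row matches the header).
2^1 = 2
2^2 = 2 * 2 = 9
2^3 = 9 * 2 = 4
2^4 = 4 * 2 = 7
The first power of 2 equal to the identity is 2^4, so ord(2) = 4.

4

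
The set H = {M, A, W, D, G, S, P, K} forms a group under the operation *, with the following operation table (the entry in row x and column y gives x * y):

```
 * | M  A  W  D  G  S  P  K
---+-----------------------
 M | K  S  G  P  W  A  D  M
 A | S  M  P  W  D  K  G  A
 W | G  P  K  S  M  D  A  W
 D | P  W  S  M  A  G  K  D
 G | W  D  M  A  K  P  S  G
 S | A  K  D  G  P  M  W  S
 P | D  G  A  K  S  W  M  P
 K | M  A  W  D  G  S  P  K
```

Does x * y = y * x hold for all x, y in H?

Yes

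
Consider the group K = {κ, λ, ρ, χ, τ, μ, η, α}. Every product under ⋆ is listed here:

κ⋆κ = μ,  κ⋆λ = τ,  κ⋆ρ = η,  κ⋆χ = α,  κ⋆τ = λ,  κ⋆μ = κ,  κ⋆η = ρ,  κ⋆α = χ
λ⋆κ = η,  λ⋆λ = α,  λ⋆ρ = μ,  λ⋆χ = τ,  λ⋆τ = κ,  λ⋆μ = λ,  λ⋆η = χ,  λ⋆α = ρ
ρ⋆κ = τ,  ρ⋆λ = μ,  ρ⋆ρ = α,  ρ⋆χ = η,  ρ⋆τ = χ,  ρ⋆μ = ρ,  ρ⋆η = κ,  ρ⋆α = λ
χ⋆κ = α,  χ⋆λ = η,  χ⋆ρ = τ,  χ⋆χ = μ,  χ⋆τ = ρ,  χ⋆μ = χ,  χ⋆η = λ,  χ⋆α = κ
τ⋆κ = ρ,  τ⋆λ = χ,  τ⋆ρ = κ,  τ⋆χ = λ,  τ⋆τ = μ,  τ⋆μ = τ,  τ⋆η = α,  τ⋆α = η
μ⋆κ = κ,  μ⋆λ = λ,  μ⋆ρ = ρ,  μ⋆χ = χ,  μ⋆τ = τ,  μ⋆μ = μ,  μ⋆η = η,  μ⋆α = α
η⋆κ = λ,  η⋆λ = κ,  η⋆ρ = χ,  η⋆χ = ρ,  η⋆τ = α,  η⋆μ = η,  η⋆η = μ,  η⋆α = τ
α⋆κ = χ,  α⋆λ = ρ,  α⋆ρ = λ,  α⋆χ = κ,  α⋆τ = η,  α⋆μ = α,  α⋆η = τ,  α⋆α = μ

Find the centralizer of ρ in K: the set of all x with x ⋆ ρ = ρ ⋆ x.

{α, λ, μ, ρ}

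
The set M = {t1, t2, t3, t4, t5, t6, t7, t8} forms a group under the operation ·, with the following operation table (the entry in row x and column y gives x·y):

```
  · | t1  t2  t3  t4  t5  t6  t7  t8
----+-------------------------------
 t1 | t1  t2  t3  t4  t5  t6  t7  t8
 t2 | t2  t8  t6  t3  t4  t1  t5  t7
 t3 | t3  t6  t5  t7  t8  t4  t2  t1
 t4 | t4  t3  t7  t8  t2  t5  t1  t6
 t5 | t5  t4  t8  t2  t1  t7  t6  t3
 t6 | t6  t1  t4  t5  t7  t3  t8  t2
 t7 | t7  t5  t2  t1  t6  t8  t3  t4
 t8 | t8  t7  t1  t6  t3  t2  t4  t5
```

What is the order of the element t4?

The identity element is t1 (its row matches the header).
t4^1 = t4
t4^2 = t4·t4 = t8
t4^3 = t8·t4 = t6
t4^4 = t6·t4 = t5
t4^5 = t5·t4 = t2
t4^6 = t2·t4 = t3
t4^7 = t3·t4 = t7
t4^8 = t7·t4 = t1
The first power of t4 equal to the identity is t4^8, so ord(t4) = 8.
(Structurally, M here is isomorphic to the cyclic group Z_8.)

8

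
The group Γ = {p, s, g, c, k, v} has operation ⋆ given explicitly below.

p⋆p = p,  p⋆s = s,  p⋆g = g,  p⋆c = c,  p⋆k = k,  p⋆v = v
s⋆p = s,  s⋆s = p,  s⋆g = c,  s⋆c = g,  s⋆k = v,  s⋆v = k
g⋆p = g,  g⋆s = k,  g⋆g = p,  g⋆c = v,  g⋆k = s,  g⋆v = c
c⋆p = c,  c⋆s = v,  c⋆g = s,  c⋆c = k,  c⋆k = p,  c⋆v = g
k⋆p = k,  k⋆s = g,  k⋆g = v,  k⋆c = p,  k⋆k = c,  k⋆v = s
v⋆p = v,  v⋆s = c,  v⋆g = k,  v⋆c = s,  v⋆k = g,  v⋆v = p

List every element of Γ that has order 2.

{g, s, v}

Identity is p. Compute the order of each non-identity element by repeated multiplication:
  s: s → p  (order 2)
  g: g → p  (order 2)
  c: c → k → p  (order 3)
  k: k → c → p  (order 3)
  v: v → p  (order 2)
Elements of order 2: {g, s, v}.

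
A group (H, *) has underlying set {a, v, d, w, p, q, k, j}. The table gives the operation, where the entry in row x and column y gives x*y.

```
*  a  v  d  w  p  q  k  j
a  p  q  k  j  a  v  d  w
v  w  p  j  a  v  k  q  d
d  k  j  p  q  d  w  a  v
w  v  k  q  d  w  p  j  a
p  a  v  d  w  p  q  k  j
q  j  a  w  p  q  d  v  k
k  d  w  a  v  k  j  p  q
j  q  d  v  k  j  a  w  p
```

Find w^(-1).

First locate the identity: row p matches the header, so p is the identity.
Scan row w for p: w*q = p. Hence w^(-1) = q.

q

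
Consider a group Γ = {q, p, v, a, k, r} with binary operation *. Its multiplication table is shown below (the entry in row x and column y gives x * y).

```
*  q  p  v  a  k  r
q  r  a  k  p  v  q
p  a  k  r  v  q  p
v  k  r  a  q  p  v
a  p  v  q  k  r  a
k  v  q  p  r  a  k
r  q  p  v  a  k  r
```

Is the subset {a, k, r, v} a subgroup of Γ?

No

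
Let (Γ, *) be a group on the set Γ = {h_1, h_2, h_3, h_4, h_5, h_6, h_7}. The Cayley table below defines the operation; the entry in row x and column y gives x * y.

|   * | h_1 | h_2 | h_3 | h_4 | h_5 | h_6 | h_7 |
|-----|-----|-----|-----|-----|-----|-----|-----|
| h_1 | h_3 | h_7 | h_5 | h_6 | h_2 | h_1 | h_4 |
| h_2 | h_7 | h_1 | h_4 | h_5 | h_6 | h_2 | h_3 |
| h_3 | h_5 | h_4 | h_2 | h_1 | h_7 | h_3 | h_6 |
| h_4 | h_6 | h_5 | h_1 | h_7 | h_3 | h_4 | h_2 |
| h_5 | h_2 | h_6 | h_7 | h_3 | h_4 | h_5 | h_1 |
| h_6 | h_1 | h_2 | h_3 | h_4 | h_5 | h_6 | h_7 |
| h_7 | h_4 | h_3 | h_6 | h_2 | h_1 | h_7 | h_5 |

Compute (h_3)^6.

h_7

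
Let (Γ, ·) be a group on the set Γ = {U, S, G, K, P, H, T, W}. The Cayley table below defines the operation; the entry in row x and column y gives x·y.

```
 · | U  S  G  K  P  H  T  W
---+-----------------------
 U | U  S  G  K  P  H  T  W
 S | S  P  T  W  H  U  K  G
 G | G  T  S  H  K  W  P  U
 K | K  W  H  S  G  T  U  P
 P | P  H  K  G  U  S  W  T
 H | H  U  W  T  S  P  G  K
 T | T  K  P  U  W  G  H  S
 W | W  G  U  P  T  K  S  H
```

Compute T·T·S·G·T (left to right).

P

T·T = H
H·S = U
U·G = G
G·T = P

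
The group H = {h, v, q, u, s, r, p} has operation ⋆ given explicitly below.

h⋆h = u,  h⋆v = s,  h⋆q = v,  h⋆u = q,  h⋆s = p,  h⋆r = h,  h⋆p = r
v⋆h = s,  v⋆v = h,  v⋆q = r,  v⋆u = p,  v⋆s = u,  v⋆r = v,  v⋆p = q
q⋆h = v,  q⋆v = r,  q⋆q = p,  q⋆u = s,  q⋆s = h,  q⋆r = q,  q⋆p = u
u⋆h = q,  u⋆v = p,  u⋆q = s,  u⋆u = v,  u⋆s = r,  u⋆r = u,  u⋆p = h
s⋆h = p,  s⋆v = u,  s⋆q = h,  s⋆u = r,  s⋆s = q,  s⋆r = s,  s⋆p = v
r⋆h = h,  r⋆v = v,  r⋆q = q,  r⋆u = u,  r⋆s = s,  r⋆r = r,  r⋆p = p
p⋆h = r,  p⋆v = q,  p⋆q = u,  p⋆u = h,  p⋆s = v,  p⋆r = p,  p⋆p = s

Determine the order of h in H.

The identity element is r (its row matches the header).
h^1 = h
h^2 = h ⋆ h = u
h^3 = u ⋆ h = q
h^4 = q ⋆ h = v
h^5 = v ⋆ h = s
h^6 = s ⋆ h = p
h^7 = p ⋆ h = r
The first power of h equal to the identity is h^7, so ord(h) = 7.

7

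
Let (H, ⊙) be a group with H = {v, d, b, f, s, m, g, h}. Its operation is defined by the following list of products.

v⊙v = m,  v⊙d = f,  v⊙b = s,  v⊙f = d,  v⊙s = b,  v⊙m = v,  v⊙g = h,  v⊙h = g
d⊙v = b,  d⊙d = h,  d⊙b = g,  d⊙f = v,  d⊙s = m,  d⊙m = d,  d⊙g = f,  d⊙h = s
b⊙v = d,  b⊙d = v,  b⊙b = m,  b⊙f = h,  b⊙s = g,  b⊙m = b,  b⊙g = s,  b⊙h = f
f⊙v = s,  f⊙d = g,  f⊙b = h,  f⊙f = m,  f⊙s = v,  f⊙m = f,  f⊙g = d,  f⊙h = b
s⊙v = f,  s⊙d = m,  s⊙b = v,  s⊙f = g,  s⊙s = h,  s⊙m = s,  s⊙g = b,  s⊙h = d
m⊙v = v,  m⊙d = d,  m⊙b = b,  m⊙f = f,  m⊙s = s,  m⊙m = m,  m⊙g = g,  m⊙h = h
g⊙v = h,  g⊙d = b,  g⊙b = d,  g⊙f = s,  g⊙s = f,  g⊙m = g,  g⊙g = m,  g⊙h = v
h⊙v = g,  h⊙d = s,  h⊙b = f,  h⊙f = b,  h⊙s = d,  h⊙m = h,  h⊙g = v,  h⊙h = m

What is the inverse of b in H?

b

First locate the identity: row m matches the header, so m is the identity.
Scan row b for m: b ⊙ b = m. Hence b^(-1) = b.
(Structurally, H here is isomorphic to the dihedral group D_4.)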